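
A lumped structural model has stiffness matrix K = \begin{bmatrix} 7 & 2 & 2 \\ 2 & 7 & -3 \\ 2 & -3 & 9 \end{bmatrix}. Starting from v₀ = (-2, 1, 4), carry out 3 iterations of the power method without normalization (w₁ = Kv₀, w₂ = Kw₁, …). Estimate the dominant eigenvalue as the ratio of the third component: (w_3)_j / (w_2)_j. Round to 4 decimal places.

w1 = Kv₀ = (7·(-2) + 2·1 + 2·4; 2·(-2) + 7·1 + (-3)·4; 2·(-2) + (-3)·1 + 9·4) = (-4, -9, 29)
w2 = Kw1 = (7·(-4) + 2·(-9) + 2·29; 2·(-4) + 7·(-9) + (-3)·29; 2·(-4) + (-3)·(-9) + 9·29) = (12, -158, 280)
w3 = Kw2 = (328, -1922, 3018)
Ratio at component: 3018 / 280 = 10.7786

10.7786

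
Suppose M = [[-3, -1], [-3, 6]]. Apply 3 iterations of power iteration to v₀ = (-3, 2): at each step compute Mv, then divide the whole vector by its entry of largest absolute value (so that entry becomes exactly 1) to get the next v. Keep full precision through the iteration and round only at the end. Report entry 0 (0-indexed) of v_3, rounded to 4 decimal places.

Mv0 = (7.00000, 21.00000); divide by 21.00000 → v1 = (0.33333, 1.00000)
Mv1 = (-2.00000, 5.00000); divide by 5.00000 → v2 = (-0.40000, 1.00000)
Mv2 = (0.20000, 7.20000); divide by 7.20000 → v3 = (0.02778, 1.00000)
Requested entry of v3: 21/756 = 0.0278

0.0278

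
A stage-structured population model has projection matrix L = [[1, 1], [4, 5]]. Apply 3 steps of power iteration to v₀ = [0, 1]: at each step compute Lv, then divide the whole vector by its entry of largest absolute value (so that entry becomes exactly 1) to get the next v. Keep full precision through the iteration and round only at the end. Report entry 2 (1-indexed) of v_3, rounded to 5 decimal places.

Lv0 = (1.000000, 5.000000); divide by 5.000000 → v1 = (0.200000, 1.000000)
Lv1 = (1.200000, 5.800000); divide by 5.800000 → v2 = (0.206897, 1.000000)
Lv2 = (1.206897, 5.827586); divide by 5.827586 → v3 = (0.207101, 1.000000)
Requested entry of v3: 169/169 = 1.00000

1.00000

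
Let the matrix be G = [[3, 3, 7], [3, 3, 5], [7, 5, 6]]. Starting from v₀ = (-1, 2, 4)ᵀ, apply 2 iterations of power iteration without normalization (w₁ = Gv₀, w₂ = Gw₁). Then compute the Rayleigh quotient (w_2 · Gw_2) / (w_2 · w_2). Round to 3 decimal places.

w1 = Gv₀ = (31, 23, 27)
w2 = Gw1 = (351, 297, 494)
Gw2 = (5402, 4414, 6906)
w2·Gw2 = 351·5402 + 297·4414 + 494·6906 = 6618624; w2·w2 = 351·351 + 297·297 + 494·494 = 455446
λ ≈ 6618624/455446 = 14.532

λ ≈ 14.532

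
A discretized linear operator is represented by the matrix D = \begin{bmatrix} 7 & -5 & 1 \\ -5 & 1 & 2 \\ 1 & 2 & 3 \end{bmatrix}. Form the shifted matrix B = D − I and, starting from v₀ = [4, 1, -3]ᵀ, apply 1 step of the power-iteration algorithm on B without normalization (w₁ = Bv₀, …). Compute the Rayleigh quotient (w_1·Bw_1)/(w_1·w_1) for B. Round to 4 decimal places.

B = D − I has rows (6, -5, 1); (-5, 0, 2); (1, 2, 2)
w1 = Bv₀ = (6·4 + (-5)·1 + 1·(-3); (-5)·4 + 0·1 + 2·(-3); 1·4 + 2·1 + 2·(-3)) = (16, -26, 0)
Bw1 = (226, -80, -36)
w1·Bw1 = 5696; w1·w1 = 932; μ ≈ 5696/932 = 6.1116

6.1116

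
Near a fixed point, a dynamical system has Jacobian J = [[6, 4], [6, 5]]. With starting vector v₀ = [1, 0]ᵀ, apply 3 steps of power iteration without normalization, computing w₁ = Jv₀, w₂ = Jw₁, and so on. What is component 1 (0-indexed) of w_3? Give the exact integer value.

690

w1 = Jv₀ = (6, 6)
w2 = Jw1 = (60, 66)
w3 = Jw2 = (624, 690)
The requested component of w3 is 690.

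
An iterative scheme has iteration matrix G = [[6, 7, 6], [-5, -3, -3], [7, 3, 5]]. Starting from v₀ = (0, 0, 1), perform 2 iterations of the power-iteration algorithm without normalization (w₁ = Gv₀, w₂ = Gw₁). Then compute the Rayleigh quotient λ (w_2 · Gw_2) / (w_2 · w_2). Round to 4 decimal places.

λ ≈ 8.3429

w1 = Gv₀ = (6·0 + 7·0 + 6·1; (-5)·0 + (-3)·0 + (-3)·1; 7·0 + 3·0 + 5·1) = (6, -3, 5)
w2 = Gw1 = (6·6 + 7·(-3) + 6·5; (-5)·6 + (-3)·(-3) + (-3)·5; 7·6 + 3·(-3) + 5·5) = (45, -36, 58)
Gw2 = (366, -291, 497)
w2·Gw2 = 45·366 + (-36)·(-291) + 58·497 = 55772; w2·w2 = 45·45 + (-36)·(-36) + 58·58 = 6685
λ ≈ 55772/6685 = 8.3429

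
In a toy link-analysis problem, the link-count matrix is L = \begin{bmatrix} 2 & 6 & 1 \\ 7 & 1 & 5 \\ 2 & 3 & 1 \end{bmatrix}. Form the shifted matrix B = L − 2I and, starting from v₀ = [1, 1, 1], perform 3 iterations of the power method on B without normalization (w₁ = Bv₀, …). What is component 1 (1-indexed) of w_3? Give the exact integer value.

391

B = L − 2I has rows (0, 6, 1); (7, -1, 5); (2, 3, -1)
w1 = Bv₀ = (7, 11, 4)
w2 = Bw1 = (70, 58, 43)
w3 = Bw2 = (391, 647, 271)
Requested component of w3: 391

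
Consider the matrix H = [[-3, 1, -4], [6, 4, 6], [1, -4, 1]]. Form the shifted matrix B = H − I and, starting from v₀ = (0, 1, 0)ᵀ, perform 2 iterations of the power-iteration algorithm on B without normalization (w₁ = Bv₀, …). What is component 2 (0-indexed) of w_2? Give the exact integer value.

-11

B = H − I has rows (-4, 1, -4); (6, 3, 6); (1, -4, 0)
w1 = Bv₀ = ((-4)·0 + 1·1 + (-4)·0; 6·0 + 3·1 + 6·0; 1·0 + (-4)·1 + 0·0) = (1, 3, -4)
w2 = Bw1 = ((-4)·1 + 1·3 + (-4)·(-4); 6·1 + 3·3 + 6·(-4); 1·1 + (-4)·3 + 0·(-4)) = (15, -9, -11)
Requested component of w2: -11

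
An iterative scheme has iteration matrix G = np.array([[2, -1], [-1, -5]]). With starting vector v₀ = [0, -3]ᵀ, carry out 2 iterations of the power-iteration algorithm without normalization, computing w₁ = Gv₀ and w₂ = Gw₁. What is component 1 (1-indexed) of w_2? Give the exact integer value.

w1 = Gv₀ = (3, 15)
w2 = Gw1 = (-9, -78)
The requested component of w2 is -9.

-9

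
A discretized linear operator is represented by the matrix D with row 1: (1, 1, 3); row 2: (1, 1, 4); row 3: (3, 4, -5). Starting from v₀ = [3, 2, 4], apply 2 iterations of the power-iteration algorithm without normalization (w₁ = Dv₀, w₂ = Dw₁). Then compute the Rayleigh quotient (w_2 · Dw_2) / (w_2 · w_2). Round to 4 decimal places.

-2.1724

w1 = Dv₀ = (1·3 + 1·2 + 3·4; 1·3 + 1·2 + 4·4; 3·3 + 4·2 + (-5)·4) = (17, 21, -3)
w2 = Dw1 = (1·17 + 1·21 + 3·(-3); 1·17 + 1·21 + 4·(-3); 3·17 + 4·21 + (-5)·(-3)) = (29, 26, 150)
Dw2 = (505, 655, -559)
w2·Dw2 = 29·505 + 26·655 + 150·(-559) = -52175; w2·w2 = 29·29 + 26·26 + 150·150 = 24017
λ ≈ -52175/24017 = -2.1724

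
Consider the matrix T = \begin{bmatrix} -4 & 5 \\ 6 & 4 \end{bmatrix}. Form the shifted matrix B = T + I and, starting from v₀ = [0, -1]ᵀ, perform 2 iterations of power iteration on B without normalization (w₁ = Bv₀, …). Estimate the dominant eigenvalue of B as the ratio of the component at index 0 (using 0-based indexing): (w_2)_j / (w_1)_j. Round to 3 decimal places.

B = T + I has rows (-3, 5); (6, 5)
w1 = Bv₀ = ((-3)·0 + 5·(-1); 6·0 + 5·(-1)) = (-5, -5)
w2 = Bw1 = ((-3)·(-5) + 5·(-5); 6·(-5) + 5·(-5)) = (-10, -55)
Ratio: -10/-5 = 2.000

μ ≈ 2.000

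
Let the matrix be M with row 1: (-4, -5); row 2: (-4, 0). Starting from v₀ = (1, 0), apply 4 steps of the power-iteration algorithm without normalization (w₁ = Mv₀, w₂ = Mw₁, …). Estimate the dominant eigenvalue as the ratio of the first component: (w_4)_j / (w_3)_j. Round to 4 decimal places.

λ ≈ -7.2143

w1 = Mv₀ = ((-4)·1 + (-5)·0; (-4)·1 + 0·0) = (-4, -4)
w2 = Mw1 = ((-4)·(-4) + (-5)·(-4); (-4)·(-4) + 0·(-4)) = (36, 16)
w3 = Mw2 = (-224, -144)
w4 = Mw3 = (1616, 896)
Ratio at component: 1616 / -224 = -7.2143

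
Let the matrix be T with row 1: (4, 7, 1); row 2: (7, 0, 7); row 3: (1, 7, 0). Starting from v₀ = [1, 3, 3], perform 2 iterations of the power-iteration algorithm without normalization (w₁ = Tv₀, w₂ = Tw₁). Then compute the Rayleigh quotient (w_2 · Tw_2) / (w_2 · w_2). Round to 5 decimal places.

λ ≈ 11.71279

w1 = Tv₀ = (4·1 + 7·3 + 1·3; 7·1 + 0·3 + 7·3; 1·1 + 7·3 + 0·3) = (28, 28, 22)
w2 = Tw1 = (4·28 + 7·28 + 1·22; 7·28 + 0·28 + 7·22; 1·28 + 7·28 + 0·22) = (330, 350, 224)
Tw2 = (3994, 3878, 2780)
w2·Tw2 = 330·3994 + 350·3878 + 224·2780 = 3298040; w2·w2 = 330·330 + 350·350 + 224·224 = 281576
λ ≈ 3298040/281576 = 11.71279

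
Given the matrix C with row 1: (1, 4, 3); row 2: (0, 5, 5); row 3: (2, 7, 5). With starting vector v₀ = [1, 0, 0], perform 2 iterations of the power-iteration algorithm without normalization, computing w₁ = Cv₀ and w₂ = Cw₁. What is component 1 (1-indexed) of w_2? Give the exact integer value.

w1 = Cv₀ = (1, 0, 2)
w2 = Cw1 = (7, 10, 12)
The requested component of w2 is 7.

7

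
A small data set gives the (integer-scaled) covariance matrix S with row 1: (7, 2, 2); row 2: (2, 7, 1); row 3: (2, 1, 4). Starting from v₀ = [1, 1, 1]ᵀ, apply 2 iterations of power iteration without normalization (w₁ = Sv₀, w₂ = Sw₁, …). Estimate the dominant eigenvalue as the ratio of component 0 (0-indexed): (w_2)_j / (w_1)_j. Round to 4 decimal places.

w1 = Sv₀ = (7·1 + 2·1 + 2·1; 2·1 + 7·1 + 1·1; 2·1 + 1·1 + 4·1) = (11, 10, 7)
w2 = Sw1 = (7·11 + 2·10 + 2·7; 2·11 + 7·10 + 1·7; 2·11 + 1·10 + 4·7) = (111, 99, 60)
Ratio at component: 111 / 11 = 10.0909

10.0909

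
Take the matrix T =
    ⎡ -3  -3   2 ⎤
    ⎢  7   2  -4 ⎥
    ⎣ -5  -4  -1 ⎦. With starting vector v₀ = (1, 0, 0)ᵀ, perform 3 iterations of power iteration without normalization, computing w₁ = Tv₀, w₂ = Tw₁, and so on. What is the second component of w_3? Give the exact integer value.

w1 = Tv₀ = ((-3)·1 + (-3)·0 + 2·0; 7·1 + 2·0 + (-4)·0; (-5)·1 + (-4)·0 + (-1)·0) = (-3, 7, -5)
w2 = Tw1 = ((-3)·(-3) + (-3)·7 + 2·(-5); 7·(-3) + 2·7 + (-4)·(-5); (-5)·(-3) + (-4)·7 + (-1)·(-5)) = (-22, 13, -8)
w3 = Tw2 = (11, -96, 66)
The requested component of w3 is -96.

-96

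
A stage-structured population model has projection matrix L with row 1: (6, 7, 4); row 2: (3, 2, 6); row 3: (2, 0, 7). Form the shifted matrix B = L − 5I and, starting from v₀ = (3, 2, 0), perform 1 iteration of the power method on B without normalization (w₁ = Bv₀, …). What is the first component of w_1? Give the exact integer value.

B = L − 5I has rows (1, 7, 4); (3, -3, 6); (2, 0, 2)
w1 = Bv₀ = (1·3 + 7·2 + 4·0; 3·3 + (-3)·2 + 6·0; 2·3 + 0·2 + 2·0) = (17, 3, 6)
Requested component of w1: 17

17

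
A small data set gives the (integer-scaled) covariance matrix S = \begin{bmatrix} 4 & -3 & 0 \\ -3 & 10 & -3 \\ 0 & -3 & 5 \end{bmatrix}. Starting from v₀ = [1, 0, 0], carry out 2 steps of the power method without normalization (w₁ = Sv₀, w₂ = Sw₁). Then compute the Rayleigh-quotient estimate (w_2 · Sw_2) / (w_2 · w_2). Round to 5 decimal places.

λ ≈ 11.78664

w1 = Sv₀ = (4, -3, 0)
w2 = Sw1 = (25, -42, 9)
Sw2 = (226, -522, 171)
w2·Sw2 = 25·226 + (-42)·(-522) + 9·171 = 29113; w2·w2 = 25·25 + (-42)·(-42) + 9·9 = 2470
λ ≈ 29113/2470 = 11.78664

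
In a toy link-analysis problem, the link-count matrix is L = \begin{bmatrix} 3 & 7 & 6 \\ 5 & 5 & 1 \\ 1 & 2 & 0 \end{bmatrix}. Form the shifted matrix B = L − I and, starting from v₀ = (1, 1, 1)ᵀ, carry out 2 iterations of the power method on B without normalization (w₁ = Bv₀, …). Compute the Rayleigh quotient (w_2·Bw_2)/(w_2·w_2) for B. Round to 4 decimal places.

B = L − I has rows (2, 7, 6); (5, 4, 1); (1, 2, -1)
w1 = Bv₀ = (2·1 + 7·1 + 6·1; 5·1 + 4·1 + 1·1; 1·1 + 2·1 + (-1)·1) = (15, 10, 2)
w2 = Bw1 = (2·15 + 7·10 + 6·2; 5·15 + 4·10 + 1·2; 1·15 + 2·10 + (-1)·2) = (112, 117, 33)
Bw2 = (1241, 1061, 313)
w2·Bw2 = 273458; w2·w2 = 27322; μ ≈ 273458/27322 = 10.0087

μ ≈ 10.0087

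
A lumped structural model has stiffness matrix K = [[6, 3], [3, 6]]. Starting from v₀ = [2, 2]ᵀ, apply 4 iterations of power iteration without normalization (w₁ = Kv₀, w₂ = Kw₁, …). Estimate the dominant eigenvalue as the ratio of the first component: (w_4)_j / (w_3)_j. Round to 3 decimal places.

w1 = Kv₀ = (18, 18)
w2 = Kw1 = (162, 162)
w3 = Kw2 = (1458, 1458)
w4 = Kw3 = (13122, 13122)
Ratio at component: 13122 / 1458 = 9.000

λ ≈ 9.000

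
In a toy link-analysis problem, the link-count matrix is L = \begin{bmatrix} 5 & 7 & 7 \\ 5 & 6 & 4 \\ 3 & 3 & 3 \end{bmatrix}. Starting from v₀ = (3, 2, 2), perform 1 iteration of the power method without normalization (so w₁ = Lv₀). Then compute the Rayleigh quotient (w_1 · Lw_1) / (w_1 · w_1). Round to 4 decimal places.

w1 = Lv₀ = (43, 35, 21)
Lw1 = (607, 509, 297)
w1·Lw1 = 43·607 + 35·509 + 21·297 = 50153; w1·w1 = 43·43 + 35·35 + 21·21 = 3515
λ ≈ 50153/3515 = 14.2683

λ ≈ 14.2683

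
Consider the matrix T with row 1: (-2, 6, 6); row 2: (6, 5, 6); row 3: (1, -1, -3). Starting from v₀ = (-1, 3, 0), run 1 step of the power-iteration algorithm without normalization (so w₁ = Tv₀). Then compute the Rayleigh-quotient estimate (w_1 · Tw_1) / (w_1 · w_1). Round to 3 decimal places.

λ ≈ 1.966

w1 = Tv₀ = ((-2)·(-1) + 6·3 + 6·0; 6·(-1) + 5·3 + 6·0; 1·(-1) + (-1)·3 + (-3)·0) = (20, 9, -4)
Tw1 = (-10, 141, 23)
w1·Tw1 = 20·(-10) + 9·141 + (-4)·23 = 977; w1·w1 = 20·20 + 9·9 + (-4)·(-4) = 497
λ ≈ 977/497 = 1.966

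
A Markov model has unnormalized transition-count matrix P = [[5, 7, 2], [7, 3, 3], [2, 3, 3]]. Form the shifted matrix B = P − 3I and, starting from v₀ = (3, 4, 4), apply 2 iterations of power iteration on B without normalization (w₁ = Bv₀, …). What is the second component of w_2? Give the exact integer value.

B = P − 3I has rows (2, 7, 2); (7, 0, 3); (2, 3, 0)
w1 = Bv₀ = (2·3 + 7·4 + 2·4; 7·3 + 0·4 + 3·4; 2·3 + 3·4 + 0·4) = (42, 33, 18)
w2 = Bw1 = (2·42 + 7·33 + 2·18; 7·42 + 0·33 + 3·18; 2·42 + 3·33 + 0·18) = (351, 348, 183)
Requested component of w2: 348

348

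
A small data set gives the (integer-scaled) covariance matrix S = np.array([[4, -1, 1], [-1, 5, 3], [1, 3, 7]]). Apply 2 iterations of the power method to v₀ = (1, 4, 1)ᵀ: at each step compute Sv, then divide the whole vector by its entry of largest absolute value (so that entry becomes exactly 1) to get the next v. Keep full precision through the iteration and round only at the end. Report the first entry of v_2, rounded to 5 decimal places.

Sv0 = (1.000000, 22.000000, 20.000000); divide by 22.000000 → v1 = (0.045455, 1.000000, 0.909091)
Sv1 = (0.090909, 7.681818, 9.409091); divide by 9.409091 → v2 = (0.009662, 0.816425, 1.000000)
Requested entry of v2: 2/207 = 0.00966

0.00966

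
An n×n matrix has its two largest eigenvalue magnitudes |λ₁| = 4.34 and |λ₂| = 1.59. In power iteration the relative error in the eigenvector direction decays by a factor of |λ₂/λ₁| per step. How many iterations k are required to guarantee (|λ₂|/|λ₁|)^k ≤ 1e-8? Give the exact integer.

19

|λ₂/λ₁| = 1.59/4.34 = 0.36636
Need k ≥ ln(1e-8) / ln(0.36636) = -18.4207 / -1.0041 ≈ 18.345
Smallest integer k satisfying the bound: 19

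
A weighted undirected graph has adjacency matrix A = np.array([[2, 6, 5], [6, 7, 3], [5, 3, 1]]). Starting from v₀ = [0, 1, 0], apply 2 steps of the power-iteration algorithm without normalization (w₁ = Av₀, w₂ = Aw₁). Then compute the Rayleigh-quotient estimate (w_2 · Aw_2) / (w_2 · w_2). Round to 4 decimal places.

λ ≈ 13.3130

w1 = Av₀ = (2·0 + 6·1 + 5·0; 6·0 + 7·1 + 3·0; 5·0 + 3·1 + 1·0) = (6, 7, 3)
w2 = Aw1 = (2·6 + 6·7 + 5·3; 6·6 + 7·7 + 3·3; 5·6 + 3·7 + 1·3) = (69, 94, 54)
Aw2 = (972, 1234, 681)
w2·Aw2 = 69·972 + 94·1234 + 54·681 = 219838; w2·w2 = 69·69 + 94·94 + 54·54 = 16513
λ ≈ 219838/16513 = 13.3130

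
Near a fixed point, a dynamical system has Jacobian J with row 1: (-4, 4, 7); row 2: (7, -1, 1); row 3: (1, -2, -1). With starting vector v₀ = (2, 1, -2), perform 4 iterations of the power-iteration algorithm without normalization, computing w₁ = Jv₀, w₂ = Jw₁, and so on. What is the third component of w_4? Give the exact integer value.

w1 = Jv₀ = ((-4)·2 + 4·1 + 7·(-2); 7·2 + (-1)·1 + 1·(-2); 1·2 + (-2)·1 + (-1)·(-2)) = (-18, 11, 2)
w2 = Jw1 = ((-4)·(-18) + 4·11 + 7·2; 7·(-18) + (-1)·11 + 1·2; 1·(-18) + (-2)·11 + (-1)·2) = (130, -135, -42)
w3 = Jw2 = (-1354, 1003, 442)
w4 = Jw3 = (12522, -10039, -3802)
The requested component of w4 is -3802.

-3802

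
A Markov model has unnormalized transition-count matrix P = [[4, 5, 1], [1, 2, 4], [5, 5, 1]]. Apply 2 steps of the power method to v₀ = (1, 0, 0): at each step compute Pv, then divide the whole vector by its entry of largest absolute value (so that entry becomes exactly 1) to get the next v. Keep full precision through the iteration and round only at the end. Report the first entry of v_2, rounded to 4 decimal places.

Pv0 = (4.00000, 1.00000, 5.00000); divide by 5.00000 → v1 = (0.80000, 0.20000, 1.00000)
Pv1 = (5.20000, 5.20000, 6.00000); divide by 6.00000 → v2 = (0.86667, 0.86667, 1.00000)
Requested entry of v2: 26/30 = 0.8667

0.8667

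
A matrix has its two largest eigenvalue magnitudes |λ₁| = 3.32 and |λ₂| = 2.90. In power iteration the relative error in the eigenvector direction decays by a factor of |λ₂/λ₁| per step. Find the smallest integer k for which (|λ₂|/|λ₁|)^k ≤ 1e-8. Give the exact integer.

137

|λ₂/λ₁| = 2.90/3.32 = 0.87349
Need k ≥ ln(1e-8) / ln(0.87349) = -18.4207 / -0.1353 ≈ 136.193
Smallest integer k satisfying the bound: 137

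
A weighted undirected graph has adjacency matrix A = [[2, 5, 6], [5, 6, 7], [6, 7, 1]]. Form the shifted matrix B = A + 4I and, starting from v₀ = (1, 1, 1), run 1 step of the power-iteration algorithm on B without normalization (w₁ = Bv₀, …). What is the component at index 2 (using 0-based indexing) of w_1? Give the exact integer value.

18

B = A + 4I has rows (6, 5, 6); (5, 10, 7); (6, 7, 5)
w1 = Bv₀ = (17, 22, 18)
Requested component of w1: 18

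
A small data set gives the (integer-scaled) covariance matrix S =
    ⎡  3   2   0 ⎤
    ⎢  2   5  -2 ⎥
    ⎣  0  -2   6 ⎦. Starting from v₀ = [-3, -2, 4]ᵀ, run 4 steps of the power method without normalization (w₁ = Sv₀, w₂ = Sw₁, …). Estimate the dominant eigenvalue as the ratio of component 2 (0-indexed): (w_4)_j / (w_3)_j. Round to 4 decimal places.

w1 = Sv₀ = (3·(-3) + 2·(-2) + 0·4; 2·(-3) + 5·(-2) + (-2)·4; 0·(-3) + (-2)·(-2) + 6·4) = (-13, -24, 28)
w2 = Sw1 = (3·(-13) + 2·(-24) + 0·28; 2·(-13) + 5·(-24) + (-2)·28; 0·(-13) + (-2)·(-24) + 6·28) = (-87, -202, 216)
w3 = Sw2 = (-665, -1616, 1700)
w4 = Sw3 = (-5227, -12810, 13432)
Ratio at component: 13432 / 1700 = 7.9012

7.9012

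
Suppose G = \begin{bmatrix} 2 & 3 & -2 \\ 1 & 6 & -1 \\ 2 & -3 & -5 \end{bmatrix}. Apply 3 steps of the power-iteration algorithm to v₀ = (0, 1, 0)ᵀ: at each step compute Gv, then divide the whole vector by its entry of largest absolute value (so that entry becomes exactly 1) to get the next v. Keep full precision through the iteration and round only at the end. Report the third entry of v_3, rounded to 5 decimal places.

Gv0 = (3.000000, 6.000000, -3.000000); divide by 6.000000 → v1 = (0.500000, 1.000000, -0.500000)
Gv1 = (5.000000, 7.000000, 0.500000); divide by 7.000000 → v2 = (0.714286, 1.000000, 0.071429)
Gv2 = (4.285714, 6.642857, -1.928571); divide by 6.642857 → v3 = (0.645161, 1.000000, -0.290323)
Requested entry of v3: -81/279 = -0.29032

-0.29032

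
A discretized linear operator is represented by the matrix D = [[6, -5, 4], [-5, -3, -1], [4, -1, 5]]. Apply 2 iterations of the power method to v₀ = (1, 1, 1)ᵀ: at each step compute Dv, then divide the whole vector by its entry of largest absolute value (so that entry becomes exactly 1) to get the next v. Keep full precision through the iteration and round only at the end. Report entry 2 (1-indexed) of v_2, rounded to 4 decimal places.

-0.0561

Dv0 = (5.00000, -9.00000, 8.00000); divide by -9.00000 → v1 = (-0.55556, 1.00000, -0.88889)
Dv1 = (-11.88889, 0.66667, -7.66667); divide by -11.88889 → v2 = (1.00000, -0.05607, 0.64486)
Requested entry of v2: -6/107 = -0.0561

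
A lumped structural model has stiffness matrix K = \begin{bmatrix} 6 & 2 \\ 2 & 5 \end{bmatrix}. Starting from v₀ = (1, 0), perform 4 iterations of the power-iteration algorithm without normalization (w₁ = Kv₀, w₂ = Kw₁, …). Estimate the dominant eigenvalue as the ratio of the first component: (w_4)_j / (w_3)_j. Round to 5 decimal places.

7.33803

w1 = Kv₀ = (6, 2)
w2 = Kw1 = (40, 22)
w3 = Kw2 = (284, 190)
w4 = Kw3 = (2084, 1518)
Ratio at component: 2084 / 284 = 7.33803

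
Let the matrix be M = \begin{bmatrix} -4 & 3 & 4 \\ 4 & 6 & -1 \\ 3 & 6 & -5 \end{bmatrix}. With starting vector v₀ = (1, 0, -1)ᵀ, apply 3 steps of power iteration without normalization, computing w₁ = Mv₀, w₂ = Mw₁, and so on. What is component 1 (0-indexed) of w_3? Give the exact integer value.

w1 = Mv₀ = ((-4)·1 + 3·0 + 4·(-1); 4·1 + 6·0 + (-1)·(-1); 3·1 + 6·0 + (-5)·(-1)) = (-8, 5, 8)
w2 = Mw1 = ((-4)·(-8) + 3·5 + 4·8; 4·(-8) + 6·5 + (-1)·8; 3·(-8) + 6·5 + (-5)·8) = (79, -10, -34)
w3 = Mw2 = (-482, 290, 347)
The requested component of w3 is 290.

290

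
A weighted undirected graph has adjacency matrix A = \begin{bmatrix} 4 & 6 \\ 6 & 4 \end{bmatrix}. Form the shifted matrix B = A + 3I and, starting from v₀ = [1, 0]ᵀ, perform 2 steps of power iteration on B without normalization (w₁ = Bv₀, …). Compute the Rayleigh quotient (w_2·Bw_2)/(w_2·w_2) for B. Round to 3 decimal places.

13.000

B = A + 3I has rows (7, 6); (6, 7)
w1 = Bv₀ = (7, 6)
w2 = Bw1 = (85, 84)
Bw2 = (1099, 1098)
w2·Bw2 = 185647; w2·w2 = 14281; μ ≈ 185647/14281 = 13.000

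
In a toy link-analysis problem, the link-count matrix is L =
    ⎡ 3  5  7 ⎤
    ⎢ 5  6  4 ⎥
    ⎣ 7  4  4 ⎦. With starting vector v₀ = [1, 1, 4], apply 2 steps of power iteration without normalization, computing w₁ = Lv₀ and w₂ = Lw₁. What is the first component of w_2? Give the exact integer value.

w1 = Lv₀ = (3·1 + 5·1 + 7·4; 5·1 + 6·1 + 4·4; 7·1 + 4·1 + 4·4) = (36, 27, 27)
w2 = Lw1 = (3·36 + 5·27 + 7·27; 5·36 + 6·27 + 4·27; 7·36 + 4·27 + 4·27) = (432, 450, 468)
The requested component of w2 is 432.

432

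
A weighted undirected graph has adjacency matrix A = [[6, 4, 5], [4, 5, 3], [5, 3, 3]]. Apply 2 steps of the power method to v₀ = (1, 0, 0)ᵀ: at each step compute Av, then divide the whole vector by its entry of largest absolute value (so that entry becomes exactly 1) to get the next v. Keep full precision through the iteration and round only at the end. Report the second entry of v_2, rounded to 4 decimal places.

Av0 = (6.00000, 4.00000, 5.00000); divide by 6.00000 → v1 = (1.00000, 0.66667, 0.83333)
Av1 = (12.83333, 9.83333, 9.50000); divide by 12.83333 → v2 = (1.00000, 0.76623, 0.74026)
Requested entry of v2: 59/77 = 0.7662

0.7662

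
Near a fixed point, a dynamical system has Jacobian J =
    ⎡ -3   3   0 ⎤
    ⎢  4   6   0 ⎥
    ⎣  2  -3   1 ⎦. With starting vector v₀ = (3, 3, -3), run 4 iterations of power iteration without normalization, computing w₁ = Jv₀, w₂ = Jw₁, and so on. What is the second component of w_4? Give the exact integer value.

w1 = Jv₀ = ((-3)·3 + 3·3 + 0·(-3); 4·3 + 6·3 + 0·(-3); 2·3 + (-3)·3 + 1·(-3)) = (0, 30, -6)
w2 = Jw1 = ((-3)·0 + 3·30 + 0·(-6); 4·0 + 6·30 + 0·(-6); 2·0 + (-3)·30 + 1·(-6)) = (90, 180, -96)
w3 = Jw2 = (270, 1440, -456)
w4 = Jw3 = (3510, 9720, -4236)
The requested component of w4 is 9720.

9720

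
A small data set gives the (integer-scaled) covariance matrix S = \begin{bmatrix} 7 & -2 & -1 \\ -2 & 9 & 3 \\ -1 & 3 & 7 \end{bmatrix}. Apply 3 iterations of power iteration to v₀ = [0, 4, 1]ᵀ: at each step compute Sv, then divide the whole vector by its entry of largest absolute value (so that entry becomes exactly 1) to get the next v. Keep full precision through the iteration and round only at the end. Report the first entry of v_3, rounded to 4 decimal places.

-0.4524

Sv0 = (-9.00000, 39.00000, 19.00000); divide by 39.00000 → v1 = (-0.23077, 1.00000, 0.48718)
Sv1 = (-4.10256, 10.92308, 6.64103); divide by 10.92308 → v2 = (-0.37559, 1.00000, 0.60798)
Sv2 = (-5.23709, 11.57512, 7.63146); divide by 11.57512 → v3 = (-0.45244, 1.00000, 0.65930)
Requested entry of v3: -2231/4931 = -0.4524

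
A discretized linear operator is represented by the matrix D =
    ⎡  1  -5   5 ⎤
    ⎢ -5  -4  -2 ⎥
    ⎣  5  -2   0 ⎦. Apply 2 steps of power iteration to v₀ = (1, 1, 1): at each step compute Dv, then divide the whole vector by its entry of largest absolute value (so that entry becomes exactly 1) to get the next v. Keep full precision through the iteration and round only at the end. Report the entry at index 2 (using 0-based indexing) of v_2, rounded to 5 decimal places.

0.38028

Dv0 = (1.000000, -11.000000, 3.000000); divide by -11.000000 → v1 = (-0.090909, 1.000000, -0.272727)
Dv1 = (-6.454545, -3.000000, -2.454545); divide by -6.454545 → v2 = (1.000000, 0.464789, 0.380282)
Requested entry of v2: 27/71 = 0.38028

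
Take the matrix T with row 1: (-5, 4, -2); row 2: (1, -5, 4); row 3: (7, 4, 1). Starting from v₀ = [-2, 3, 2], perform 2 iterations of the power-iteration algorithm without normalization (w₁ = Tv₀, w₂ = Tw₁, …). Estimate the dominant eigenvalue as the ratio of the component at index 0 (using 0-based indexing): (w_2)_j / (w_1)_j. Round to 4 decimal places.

w1 = Tv₀ = ((-5)·(-2) + 4·3 + (-2)·2; 1·(-2) + (-5)·3 + 4·2; 7·(-2) + 4·3 + 1·2) = (18, -9, 0)
w2 = Tw1 = ((-5)·18 + 4·(-9) + (-2)·0; 1·18 + (-5)·(-9) + 4·0; 7·18 + 4·(-9) + 1·0) = (-126, 63, 90)
Ratio at component: -126 / 18 = -7.0000

-7.0000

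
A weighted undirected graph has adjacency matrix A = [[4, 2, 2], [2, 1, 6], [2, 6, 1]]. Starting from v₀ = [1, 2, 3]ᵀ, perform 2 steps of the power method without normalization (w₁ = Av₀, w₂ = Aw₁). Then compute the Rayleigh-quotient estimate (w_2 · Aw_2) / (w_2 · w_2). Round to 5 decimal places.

w1 = Av₀ = (14, 22, 17)
w2 = Aw1 = (134, 152, 177)
Aw2 = (1194, 1482, 1357)
w2·Aw2 = 134·1194 + 152·1482 + 177·1357 = 625449; w2·w2 = 134·134 + 152·152 + 177·177 = 72389
λ ≈ 625449/72389 = 8.64011

8.64011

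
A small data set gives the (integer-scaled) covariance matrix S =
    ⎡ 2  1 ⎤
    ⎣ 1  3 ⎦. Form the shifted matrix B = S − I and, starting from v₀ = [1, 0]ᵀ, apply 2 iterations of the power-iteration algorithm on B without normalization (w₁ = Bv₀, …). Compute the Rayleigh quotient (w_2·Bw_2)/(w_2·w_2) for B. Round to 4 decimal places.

B = S − I has rows (1, 1); (1, 2)
w1 = Bv₀ = (1·1 + 1·0; 1·1 + 2·0) = (1, 1)
w2 = Bw1 = (1·1 + 1·1; 1·1 + 2·1) = (2, 3)
Bw2 = (5, 8)
w2·Bw2 = 34; w2·w2 = 13; μ ≈ 34/13 = 2.6154

2.6154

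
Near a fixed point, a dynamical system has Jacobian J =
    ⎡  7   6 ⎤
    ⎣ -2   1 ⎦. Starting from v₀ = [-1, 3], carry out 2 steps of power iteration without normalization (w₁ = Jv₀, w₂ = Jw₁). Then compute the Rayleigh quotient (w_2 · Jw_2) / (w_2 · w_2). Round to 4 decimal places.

w1 = Jv₀ = (7·(-1) + 6·3; (-2)·(-1) + 1·3) = (11, 5)
w2 = Jw1 = (7·11 + 6·5; (-2)·11 + 1·5) = (107, -17)
Jw2 = (647, -231)
w2·Jw2 = 107·647 + (-17)·(-231) = 73156; w2·w2 = 107·107 + (-17)·(-17) = 11738
λ ≈ 73156/11738 = 6.2324

6.2324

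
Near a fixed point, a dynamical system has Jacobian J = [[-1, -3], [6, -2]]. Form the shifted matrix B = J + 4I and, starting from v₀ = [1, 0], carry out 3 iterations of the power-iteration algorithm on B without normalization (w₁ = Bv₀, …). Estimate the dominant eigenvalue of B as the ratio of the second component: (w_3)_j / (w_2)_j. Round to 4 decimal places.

μ ≈ 0.2000

B = J + 4I has rows (3, -3); (6, 2)
w1 = Bv₀ = (3·1 + (-3)·0; 6·1 + 2·0) = (3, 6)
w2 = Bw1 = (3·3 + (-3)·6; 6·3 + 2·6) = (-9, 30)
w3 = Bw2 = (-117, 6)
Ratio: 6/30 = 0.2000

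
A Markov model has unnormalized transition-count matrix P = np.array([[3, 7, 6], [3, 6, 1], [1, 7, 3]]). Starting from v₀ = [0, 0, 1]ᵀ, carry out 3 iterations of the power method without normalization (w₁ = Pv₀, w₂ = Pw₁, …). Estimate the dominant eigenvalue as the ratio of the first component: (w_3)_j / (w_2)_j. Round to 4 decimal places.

10.4651

w1 = Pv₀ = (3·0 + 7·0 + 6·1; 3·0 + 6·0 + 1·1; 1·0 + 7·0 + 3·1) = (6, 1, 3)
w2 = Pw1 = (3·6 + 7·1 + 6·3; 3·6 + 6·1 + 1·3; 1·6 + 7·1 + 3·3) = (43, 27, 22)
w3 = Pw2 = (450, 313, 298)
Ratio at component: 450 / 43 = 10.4651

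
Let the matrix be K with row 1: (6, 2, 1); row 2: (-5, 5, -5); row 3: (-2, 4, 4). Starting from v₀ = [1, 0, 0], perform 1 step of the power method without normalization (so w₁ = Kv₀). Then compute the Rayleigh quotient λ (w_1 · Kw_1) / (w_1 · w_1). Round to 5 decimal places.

w1 = Kv₀ = (6·1 + 2·0 + 1·0; (-5)·1 + 5·0 + (-5)·0; (-2)·1 + 4·0 + 4·0) = (6, -5, -2)
Kw1 = (24, -45, -40)
w1·Kw1 = 6·24 + (-5)·(-45) + (-2)·(-40) = 449; w1·w1 = 6·6 + (-5)·(-5) + (-2)·(-2) = 65
λ ≈ 449/65 = 6.90769

λ ≈ 6.90769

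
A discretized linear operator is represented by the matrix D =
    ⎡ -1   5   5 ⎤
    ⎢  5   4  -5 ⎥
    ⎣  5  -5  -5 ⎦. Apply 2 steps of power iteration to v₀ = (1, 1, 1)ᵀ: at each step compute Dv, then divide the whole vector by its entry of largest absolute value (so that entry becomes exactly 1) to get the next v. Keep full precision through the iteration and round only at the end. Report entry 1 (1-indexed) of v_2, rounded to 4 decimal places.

-0.1628

Dv0 = (9.00000, 4.00000, -5.00000); divide by 9.00000 → v1 = (1.00000, 0.44444, -0.55556)
Dv1 = (-1.55556, 9.55556, 5.55556); divide by 9.55556 → v2 = (-0.16279, 1.00000, 0.58140)
Requested entry of v2: -14/86 = -0.1628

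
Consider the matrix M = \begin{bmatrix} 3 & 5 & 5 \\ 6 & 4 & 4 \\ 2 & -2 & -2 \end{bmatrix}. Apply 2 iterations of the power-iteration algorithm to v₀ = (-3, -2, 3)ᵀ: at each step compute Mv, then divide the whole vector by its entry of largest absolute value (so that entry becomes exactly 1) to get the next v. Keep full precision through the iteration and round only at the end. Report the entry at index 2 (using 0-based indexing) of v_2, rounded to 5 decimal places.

-0.29508

Mv0 = (-4.000000, -14.000000, -8.000000); divide by -14.000000 → v1 = (0.285714, 1.000000, 0.571429)
Mv1 = (8.714286, 8.000000, -2.571429); divide by 8.714286 → v2 = (1.000000, 0.918033, -0.295082)
Requested entry of v2: 36/-122 = -0.29508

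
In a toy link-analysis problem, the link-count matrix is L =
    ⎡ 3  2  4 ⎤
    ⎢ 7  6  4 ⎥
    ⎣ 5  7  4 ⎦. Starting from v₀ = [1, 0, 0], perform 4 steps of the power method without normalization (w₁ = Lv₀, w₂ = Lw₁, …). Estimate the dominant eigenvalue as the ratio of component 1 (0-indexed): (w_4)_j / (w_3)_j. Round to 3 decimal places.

w1 = Lv₀ = (3, 7, 5)
w2 = Lw1 = (43, 83, 84)
w3 = Lw2 = (631, 1135, 1132)
w4 = Lw3 = (8691, 15755, 15628)
Ratio at component: 15755 / 1135 = 13.881

13.881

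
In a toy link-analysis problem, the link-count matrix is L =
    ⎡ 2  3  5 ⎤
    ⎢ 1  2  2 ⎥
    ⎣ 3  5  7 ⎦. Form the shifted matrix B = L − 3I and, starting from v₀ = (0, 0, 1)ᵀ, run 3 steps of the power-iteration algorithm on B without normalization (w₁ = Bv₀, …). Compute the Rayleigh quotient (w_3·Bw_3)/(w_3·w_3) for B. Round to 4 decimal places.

B = L − 3I has rows (-1, 3, 5); (1, -1, 2); (3, 5, 4)
w1 = Bv₀ = ((-1)·0 + 3·0 + 5·1; 1·0 + (-1)·0 + 2·1; 3·0 + 5·0 + 4·1) = (5, 2, 4)
w2 = Bw1 = ((-1)·5 + 3·2 + 5·4; 1·5 + (-1)·2 + 2·4; 3·5 + 5·2 + 4·4) = (21, 11, 41)
w3 = Bw2 = (217, 92, 282)
Bw3 = (1469, 689, 2239)
w3·Bw3 = 1013559; w3·w3 = 135077; μ ≈ 1013559/135077 = 7.5036

7.5036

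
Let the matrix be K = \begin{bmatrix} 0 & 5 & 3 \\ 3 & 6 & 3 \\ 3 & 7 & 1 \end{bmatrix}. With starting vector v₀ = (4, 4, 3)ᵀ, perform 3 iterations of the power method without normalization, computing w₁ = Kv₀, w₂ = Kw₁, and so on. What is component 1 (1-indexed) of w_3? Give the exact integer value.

3765

w1 = Kv₀ = (0·4 + 5·4 + 3·3; 3·4 + 6·4 + 3·3; 3·4 + 7·4 + 1·3) = (29, 45, 43)
w2 = Kw1 = (0·29 + 5·45 + 3·43; 3·29 + 6·45 + 3·43; 3·29 + 7·45 + 1·43) = (354, 486, 445)
w3 = Kw2 = (3765, 5313, 4909)
The requested component of w3 is 3765.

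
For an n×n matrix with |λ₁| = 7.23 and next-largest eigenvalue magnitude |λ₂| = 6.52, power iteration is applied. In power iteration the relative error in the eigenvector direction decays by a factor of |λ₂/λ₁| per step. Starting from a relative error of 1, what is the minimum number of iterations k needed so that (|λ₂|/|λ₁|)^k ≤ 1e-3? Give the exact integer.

67

|λ₂/λ₁| = 6.52/7.23 = 0.90180
Need k ≥ ln(1e-3) / ln(0.90180) = -6.9078 / -0.1034 ≈ 66.829
Smallest integer k satisfying the bound: 67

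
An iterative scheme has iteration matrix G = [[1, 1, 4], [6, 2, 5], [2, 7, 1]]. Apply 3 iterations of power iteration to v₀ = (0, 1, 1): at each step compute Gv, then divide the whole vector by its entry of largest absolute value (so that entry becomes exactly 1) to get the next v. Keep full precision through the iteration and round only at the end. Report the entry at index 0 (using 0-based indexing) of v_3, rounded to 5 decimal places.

0.51630

Gv0 = (5.000000, 7.000000, 8.000000); divide by 8.000000 → v1 = (0.625000, 0.875000, 1.000000)
Gv1 = (5.500000, 10.500000, 8.375000); divide by 10.500000 → v2 = (0.523810, 1.000000, 0.797619)
Gv2 = (4.714286, 9.130952, 8.845238); divide by 9.130952 → v3 = (0.516297, 1.000000, 0.968709)
Requested entry of v3: 396/767 = 0.51630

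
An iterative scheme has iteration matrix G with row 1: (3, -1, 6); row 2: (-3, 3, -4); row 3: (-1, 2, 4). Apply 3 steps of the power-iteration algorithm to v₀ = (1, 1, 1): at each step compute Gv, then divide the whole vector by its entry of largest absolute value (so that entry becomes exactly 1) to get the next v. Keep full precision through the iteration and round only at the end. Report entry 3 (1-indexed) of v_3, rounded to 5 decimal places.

Gv0 = (8.000000, -4.000000, 5.000000); divide by 8.000000 → v1 = (1.000000, -0.500000, 0.625000)
Gv1 = (7.250000, -7.000000, 0.500000); divide by 7.250000 → v2 = (1.000000, -0.965517, 0.068966)
Gv2 = (4.379310, -6.172414, -2.655172); divide by -6.172414 → v3 = (-0.709497, 1.000000, 0.430168)
Requested entry of v3: -154/-358 = 0.43017

0.43017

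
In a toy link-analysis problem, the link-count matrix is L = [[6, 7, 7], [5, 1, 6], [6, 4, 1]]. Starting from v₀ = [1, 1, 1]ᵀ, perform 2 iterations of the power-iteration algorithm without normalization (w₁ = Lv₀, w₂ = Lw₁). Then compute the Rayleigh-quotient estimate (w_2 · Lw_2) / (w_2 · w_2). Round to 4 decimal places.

λ ≈ 14.7892

w1 = Lv₀ = (6·1 + 7·1 + 7·1; 5·1 + 1·1 + 6·1; 6·1 + 4·1 + 1·1) = (20, 12, 11)
w2 = Lw1 = (6·20 + 7·12 + 7·11; 5·20 + 1·12 + 6·11; 6·20 + 4·12 + 1·11) = (281, 178, 179)
Lw2 = (4185, 2657, 2577)
w2·Lw2 = 281·4185 + 178·2657 + 179·2577 = 2110214; w2·w2 = 281·281 + 178·178 + 179·179 = 142686
λ ≈ 2110214/142686 = 14.7892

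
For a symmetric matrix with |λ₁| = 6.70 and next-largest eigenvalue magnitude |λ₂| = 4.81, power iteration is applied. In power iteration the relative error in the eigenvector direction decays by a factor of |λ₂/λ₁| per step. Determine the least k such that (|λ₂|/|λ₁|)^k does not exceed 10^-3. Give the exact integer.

|λ₂/λ₁| = 4.81/6.70 = 0.71791
Need k ≥ ln(10^-3) / ln(0.71791) = -6.9078 / -0.3314 ≈ 20.844
Smallest integer k satisfying the bound: 21

21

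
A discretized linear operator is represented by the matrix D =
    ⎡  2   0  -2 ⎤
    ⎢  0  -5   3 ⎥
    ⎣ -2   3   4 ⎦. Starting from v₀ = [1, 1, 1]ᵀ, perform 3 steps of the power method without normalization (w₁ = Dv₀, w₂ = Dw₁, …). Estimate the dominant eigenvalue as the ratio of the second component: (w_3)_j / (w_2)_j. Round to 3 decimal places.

-3.320

w1 = Dv₀ = (0, -2, 5)
w2 = Dw1 = (-10, 25, 14)
w3 = Dw2 = (-48, -83, 151)
Ratio at component: -83 / 25 = -3.320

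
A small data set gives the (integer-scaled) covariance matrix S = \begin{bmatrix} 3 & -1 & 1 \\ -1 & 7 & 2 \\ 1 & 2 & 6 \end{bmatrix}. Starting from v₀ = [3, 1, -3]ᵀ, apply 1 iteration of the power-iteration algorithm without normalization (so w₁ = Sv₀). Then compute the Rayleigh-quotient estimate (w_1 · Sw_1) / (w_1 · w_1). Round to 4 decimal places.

5.6111

w1 = Sv₀ = (3·3 + (-1)·1 + 1·(-3); (-1)·3 + 7·1 + 2·(-3); 1·3 + 2·1 + 6·(-3)) = (5, -2, -13)
Sw1 = (4, -45, -77)
w1·Sw1 = 5·4 + (-2)·(-45) + (-13)·(-77) = 1111; w1·w1 = 5·5 + (-2)·(-2) + (-13)·(-13) = 198
λ ≈ 1111/198 = 5.6111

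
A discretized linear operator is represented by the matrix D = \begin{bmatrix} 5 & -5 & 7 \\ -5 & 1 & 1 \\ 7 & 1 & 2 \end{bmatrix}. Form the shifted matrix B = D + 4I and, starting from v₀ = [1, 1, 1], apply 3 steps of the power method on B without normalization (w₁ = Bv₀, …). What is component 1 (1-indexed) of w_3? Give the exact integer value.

3042

B = D + 4I has rows (9, -5, 7); (-5, 5, 1); (7, 1, 6)
w1 = Bv₀ = (11, 1, 14)
w2 = Bw1 = (192, -36, 162)
w3 = Bw2 = (3042, -978, 2280)
Requested component of w3: 3042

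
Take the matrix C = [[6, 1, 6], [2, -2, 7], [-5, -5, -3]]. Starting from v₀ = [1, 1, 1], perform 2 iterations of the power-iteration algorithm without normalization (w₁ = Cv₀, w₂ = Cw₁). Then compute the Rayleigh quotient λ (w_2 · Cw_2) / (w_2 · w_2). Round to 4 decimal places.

w1 = Cv₀ = (6·1 + 1·1 + 6·1; 2·1 + (-2)·1 + 7·1; (-5)·1 + (-5)·1 + (-3)·1) = (13, 7, -13)
w2 = Cw1 = (6·13 + 1·7 + 6·(-13); 2·13 + (-2)·7 + 7·(-13); (-5)·13 + (-5)·7 + (-3)·(-13)) = (7, -79, -61)
Cw2 = (-403, -255, 543)
w2·Cw2 = 7·(-403) + (-79)·(-255) + (-61)·543 = -15799; w2·w2 = 7·7 + (-79)·(-79) + (-61)·(-61) = 10011
λ ≈ -15799/10011 = -1.5782

-1.5782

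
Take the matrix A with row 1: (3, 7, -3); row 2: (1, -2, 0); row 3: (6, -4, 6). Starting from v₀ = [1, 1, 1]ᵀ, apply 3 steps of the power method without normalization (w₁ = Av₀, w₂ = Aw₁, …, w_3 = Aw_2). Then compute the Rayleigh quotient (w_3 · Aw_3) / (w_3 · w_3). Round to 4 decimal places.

λ ≈ 4.4611

w1 = Av₀ = (3·1 + 7·1 + (-3)·1; 1·1 + (-2)·1 + 0·1; 6·1 + (-4)·1 + 6·1) = (7, -1, 8)
w2 = Aw1 = (3·7 + 7·(-1) + (-3)·8; 1·7 + (-2)·(-1) + 0·8; 6·7 + (-4)·(-1) + 6·8) = (-10, 9, 94)
w3 = Aw2 = (-249, -28, 468)
Aw3 = (-2347, -193, 1426)
w3·Aw3 = (-249)·(-2347) + (-28)·(-193) + 468·1426 = 1257175; w3·w3 = (-249)·(-249) + (-28)·(-28) + 468·468 = 281809
λ ≈ 1257175/281809 = 4.4611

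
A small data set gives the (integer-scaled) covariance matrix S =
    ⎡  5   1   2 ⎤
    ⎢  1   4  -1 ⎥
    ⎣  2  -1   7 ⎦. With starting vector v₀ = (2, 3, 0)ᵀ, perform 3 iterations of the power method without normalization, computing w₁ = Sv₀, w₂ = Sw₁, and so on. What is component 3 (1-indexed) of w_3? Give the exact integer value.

w1 = Sv₀ = (13, 14, 1)
w2 = Sw1 = (81, 68, 19)
w3 = Sw2 = (511, 334, 227)
The requested component of w3 is 227.

227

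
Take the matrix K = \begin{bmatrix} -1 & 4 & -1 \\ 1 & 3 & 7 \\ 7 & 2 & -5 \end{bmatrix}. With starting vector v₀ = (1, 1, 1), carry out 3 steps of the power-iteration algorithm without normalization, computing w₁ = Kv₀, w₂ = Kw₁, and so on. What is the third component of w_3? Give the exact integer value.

w1 = Kv₀ = (2, 11, 4)
w2 = Kw1 = (38, 63, 16)
w3 = Kw2 = (198, 339, 312)
The requested component of w3 is 312.

312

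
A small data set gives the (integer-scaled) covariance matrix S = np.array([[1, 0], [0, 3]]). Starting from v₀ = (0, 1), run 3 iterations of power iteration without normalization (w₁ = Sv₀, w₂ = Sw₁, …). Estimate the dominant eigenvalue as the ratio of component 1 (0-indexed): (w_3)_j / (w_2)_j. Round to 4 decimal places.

3.0000

w1 = Sv₀ = (1·0 + 0·1; 0·0 + 3·1) = (0, 3)
w2 = Sw1 = (1·0 + 0·3; 0·0 + 3·3) = (0, 9)
w3 = Sw2 = (0, 27)
Ratio at component: 27 / 9 = 3.0000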